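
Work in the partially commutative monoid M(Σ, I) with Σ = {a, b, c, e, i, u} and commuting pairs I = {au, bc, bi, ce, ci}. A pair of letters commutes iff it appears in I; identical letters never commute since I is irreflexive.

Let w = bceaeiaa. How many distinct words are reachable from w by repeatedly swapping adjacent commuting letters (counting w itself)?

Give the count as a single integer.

piece 0:b — minimal
piece 1:c — minimal
piece 2:e rests on {0:b}
piece 3:a rests on {1:c, 2:e}
piece 4:e rests on {3:a}
piece 5:i rests on {4:e}
piece 6:a rests on {5:i}
piece 7:a rests on {6:a}
minimal pieces: {0:b, 1:c}
ways to finish when only these pieces remain (= sum over removing one remaining piece with nothing left below it):
  1 left: {7}→1
  2 left: {6,7}→1
  3 left: {5,6,7}→1
  4 left: {4,5,6,7}→1
  5 left: {3,4,5,6,7}→1
  6 left: {1,3,4,5,6,7}→1  {2,3,4,5,6,7}→1
  placing 0:b first → 2 extensions
  placing 1:c first → 1 extensions
total linear extensions = 3

3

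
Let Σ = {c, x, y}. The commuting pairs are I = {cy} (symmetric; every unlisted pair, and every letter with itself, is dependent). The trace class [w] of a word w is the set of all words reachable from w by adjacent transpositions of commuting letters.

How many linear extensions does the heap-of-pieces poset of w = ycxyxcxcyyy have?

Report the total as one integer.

8

piece 0:y — minimal
piece 1:c — minimal
piece 2:x rests on {0:y, 1:c}
piece 3:y rests on {2:x}
piece 4:x rests on {3:y}
piece 5:c rests on {4:x}
piece 6:x rests on {5:c}
piece 7:c rests on {6:x}
piece 8:y rests on {6:x}
piece 9:y rests on {8:y}
piece 10:y rests on {9:y}
minimal pieces: {0:y, 1:c}
ways to finish when only these pieces remain (= sum over removing one remaining piece with nothing left below it):
  1 left: {7}→1  {10}→1
  2 left: {7,10}→2  {9,10}→1
  3 left: {7,9,10}→3  {8,9,10}→1
  4 left: {7,8,9,10}→4
  5 left: {6,7,8,9,10}→4
  6 left: {5,6,7,8,9,10}→4
  7 left: {4,5,6,7,8,9,10}→4
  8 left: {3,4,5,6,7,8,9,10}→4
  9 left: {2,3,4,5,6,7,8,9,10}→4
  placing 0:y first → 4 extensions
  placing 1:c first → 4 extensions
total linear extensions = 8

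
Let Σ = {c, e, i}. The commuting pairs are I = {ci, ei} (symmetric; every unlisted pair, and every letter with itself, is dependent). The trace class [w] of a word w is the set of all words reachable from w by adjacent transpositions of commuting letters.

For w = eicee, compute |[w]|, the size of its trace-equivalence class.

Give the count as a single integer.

5

drop 0:e onto floor
drop 1:i onto floor
drop 2:c onto {0:e}
drop 3:e onto {2:c}
drop 4:e onto {3:e}
ground layer = {0:e, 1:i}
drop-orders for the pieces not yet dropped (sum over which currently-grounded one goes next):
  1 to go: {1} 1  {4} 1
  2 to go: {1,4} 2  {3,4} 1
  3 to go: {1,3,4} 3  {2,3,4} 1
  if 0:e drops first: 4 orders
  if 1:i drops first: 1 orders
heap linearizations: 5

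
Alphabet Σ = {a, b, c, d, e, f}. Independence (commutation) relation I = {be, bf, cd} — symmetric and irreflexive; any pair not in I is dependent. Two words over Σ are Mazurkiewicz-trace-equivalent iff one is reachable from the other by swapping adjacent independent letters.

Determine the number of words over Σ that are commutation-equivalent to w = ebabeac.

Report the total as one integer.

piece 0:e — minimal
piece 1:b — minimal
piece 2:a rests on {0:e, 1:b}
piece 3:b rests on {2:a}
piece 4:e rests on {2:a}
piece 5:a rests on {3:b, 4:e}
piece 6:c rests on {5:a}
minimal pieces: {0:e, 1:b}
ways to finish when only these pieces remain (= sum over removing one remaining piece with nothing left below it):
  1 left: {6}→1
  2 left: {5,6}→1
  3 left: {3,5,6}→1  {4,5,6}→1
  4 left: {3,4,5,6}→2
  5 left: {2,3,4,5,6}→2
  placing 0:e first → 2 extensions
  placing 1:b first → 2 extensions
total linear extensions = 4

4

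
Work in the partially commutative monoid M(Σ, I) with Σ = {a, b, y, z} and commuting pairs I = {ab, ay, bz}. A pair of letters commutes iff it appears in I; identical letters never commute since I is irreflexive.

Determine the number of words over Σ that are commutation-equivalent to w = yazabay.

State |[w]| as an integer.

piece 0:y — minimal
piece 1:a — minimal
piece 2:z rests on {0:y, 1:a}
piece 3:a rests on {2:z}
piece 4:b rests on {0:y}
piece 5:a rests on {3:a}
piece 6:y rests on {2:z, 4:b}
minimal pieces: {0:y, 1:a}
ways to finish when only these pieces remain (= sum over removing one remaining piece with nothing left below it):
  1 left: {5}→1  {6}→1
  2 left: {3,5}→1  {4,6}→1  {5,6}→2
  3 left: {3,5,6}→3  {4,5,6}→3
  4 left: {2,3,5,6}→3  {3,4,5,6}→6
  5 left: {1,2,3,5,6}→3  {2,3,4,5,6}→9
  placing 0:y first → 12 extensions
  placing 1:a first → 9 extensions
total linear extensions = 21

21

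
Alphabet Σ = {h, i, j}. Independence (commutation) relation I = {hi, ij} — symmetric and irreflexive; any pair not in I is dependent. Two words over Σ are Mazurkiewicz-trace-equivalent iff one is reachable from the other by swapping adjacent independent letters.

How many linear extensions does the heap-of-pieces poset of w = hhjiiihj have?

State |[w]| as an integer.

piece 0:h — minimal
piece 1:h rests on {0:h}
piece 2:j rests on {1:h}
piece 3:i — minimal
piece 4:i rests on {3:i}
piece 5:i rests on {4:i}
piece 6:h rests on {2:j}
piece 7:j rests on {6:h}
minimal pieces: {0:h, 3:i}
ways to finish when only these pieces remain (= sum over removing one remaining piece with nothing left below it):
  1 left: {5}→1  {7}→1
  2 left: {4,5}→1  {5,7}→2  {6,7}→1
  3 left: {2,6,7}→1  {3,4,5}→1  {4,5,7}→3  {5,6,7}→3
  4 left: {1,2,6,7}→1  {2,5,6,7}→4  {3,4,5,7}→4  {4,5,6,7}→6
  5 left: {0,1,2,6,7}→1  {1,2,5,6,7}→5  {2,4,5,6,7}→10  {3,4,5,6,7}→10
  6 left: {0,1,2,5,6,7}→6  {1,2,4,5,6,7}→15  {2,3,4,5,6,7}→20
  placing 0:h first → 35 extensions
  placing 3:i first → 21 extensions
total linear extensions = 56

56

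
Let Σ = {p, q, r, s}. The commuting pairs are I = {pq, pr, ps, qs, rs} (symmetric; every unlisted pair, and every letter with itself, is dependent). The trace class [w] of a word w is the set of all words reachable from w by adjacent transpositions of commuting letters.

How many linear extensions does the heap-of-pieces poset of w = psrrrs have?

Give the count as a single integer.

piece 0:p — minimal
piece 1:s — minimal
piece 2:r — minimal
piece 3:r rests on {2:r}
piece 4:r rests on {3:r}
piece 5:s rests on {1:s}
minimal pieces: {0:p, 1:s, 2:r}
ways to finish when only these pieces remain (= sum over removing one remaining piece with nothing left below it):
  1 left: {0}→1  {4}→1  {5}→1
  2 left: {0,4}→2  {0,5}→2  {1,5}→1  {3,4}→1  {4,5}→2
  3 left: {0,1,5}→3  {0,3,4}→3  {0,4,5}→6  {1,4,5}→3  {2,3,4}→1  {3,4,5}→3
  4 left: {0,1,4,5}→12  {0,2,3,4}→4  {0,3,4,5}→12  {1,3,4,5}→6  {2,3,4,5}→4
  placing 0:p first → 10 extensions
  placing 1:s first → 20 extensions
  placing 2:r first → 30 extensions
total linear extensions = 60

60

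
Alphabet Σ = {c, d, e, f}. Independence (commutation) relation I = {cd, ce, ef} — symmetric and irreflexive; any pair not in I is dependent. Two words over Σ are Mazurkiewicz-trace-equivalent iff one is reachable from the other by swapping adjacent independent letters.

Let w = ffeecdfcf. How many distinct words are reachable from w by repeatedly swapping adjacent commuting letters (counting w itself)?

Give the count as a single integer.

16

piece 0:f — minimal
piece 1:f rests on {0:f}
piece 2:e — minimal
piece 3:e rests on {2:e}
piece 4:c rests on {1:f}
piece 5:d rests on {1:f, 3:e}
piece 6:f rests on {4:c, 5:d}
piece 7:c rests on {6:f}
piece 8:f rests on {7:c}
minimal pieces: {0:f, 2:e}
ways to finish when only these pieces remain (= sum over removing one remaining piece with nothing left below it):
  1 left: {8}→1
  2 left: {7,8}→1
  3 left: {6,7,8}→1
  4 left: {4,6,7,8}→1  {5,6,7,8}→1
  5 left: {3,5,6,7,8}→1  {4,5,6,7,8}→2
  6 left: {1,4,5,6,7,8}→2  {2,3,5,6,7,8}→1  {3,4,5,6,7,8}→3
  7 left: {0,1,4,5,6,7,8}→2  {1,3,4,5,6,7,8}→5  {2,3,4,5,6,7,8}→4
  placing 0:f first → 9 extensions
  placing 2:e first → 7 extensions
total linear extensions = 16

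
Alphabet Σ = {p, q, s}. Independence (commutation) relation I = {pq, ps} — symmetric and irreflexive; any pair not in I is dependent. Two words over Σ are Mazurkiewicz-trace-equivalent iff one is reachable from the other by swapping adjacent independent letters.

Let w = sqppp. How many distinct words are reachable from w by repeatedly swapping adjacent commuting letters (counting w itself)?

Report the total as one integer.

10

piece 0:s — minimal
piece 1:q rests on {0:s}
piece 2:p — minimal
piece 3:p rests on {2:p}
piece 4:p rests on {3:p}
minimal pieces: {0:s, 2:p}
ways to finish when only these pieces remain (= sum over removing one remaining piece with nothing left below it):
  1 left: {1}→1  {4}→1
  2 left: {0,1}→1  {1,4}→2  {3,4}→1
  3 left: {0,1,4}→3  {1,3,4}→3  {2,3,4}→1
  placing 0:s first → 4 extensions
  placing 2:p first → 6 extensions
total linear extensions = 10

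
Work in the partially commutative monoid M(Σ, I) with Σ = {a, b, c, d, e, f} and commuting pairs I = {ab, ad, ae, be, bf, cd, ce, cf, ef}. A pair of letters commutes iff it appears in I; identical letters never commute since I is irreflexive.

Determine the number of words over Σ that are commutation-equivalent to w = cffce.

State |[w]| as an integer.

30

piece 0:c — minimal
piece 1:f — minimal
piece 2:f rests on {1:f}
piece 3:c rests on {0:c}
piece 4:e — minimal
minimal pieces: {0:c, 1:f, 4:e}
ways to finish when only these pieces remain (= sum over removing one remaining piece with nothing left below it):
  1 left: {2}→1  {3}→1  {4}→1
  2 left: {0,3}→1  {1,2}→1  {2,3}→2  {2,4}→2  {3,4}→2
  3 left: {0,2,3}→3  {0,3,4}→3  {1,2,3}→3  {1,2,4}→3  {2,3,4}→6
  placing 0:c first → 12 extensions
  placing 1:f first → 12 extensions
  placing 4:e first → 6 extensions
total linear extensions = 30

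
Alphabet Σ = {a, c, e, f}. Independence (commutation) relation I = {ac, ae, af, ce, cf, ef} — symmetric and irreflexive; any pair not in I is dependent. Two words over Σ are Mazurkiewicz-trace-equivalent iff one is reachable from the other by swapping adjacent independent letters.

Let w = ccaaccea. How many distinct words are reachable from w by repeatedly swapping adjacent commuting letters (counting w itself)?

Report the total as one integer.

280

drop 0:c onto floor
drop 1:c onto {0:c}
drop 2:a onto floor
drop 3:a onto {2:a}
drop 4:c onto {1:c}
drop 5:c onto {4:c}
drop 6:e onto floor
drop 7:a onto {3:a}
ground layer = {0:c, 2:a, 6:e}
drop-orders for the pieces not yet dropped (sum over which currently-grounded one goes next):
  1 to go: {5} 1  {6} 1  {7} 1
  2 to go: {3,7} 1  {4,5} 1  {5,6} 2  {5,7} 2  {6,7} 2
  3 to go: {1,4,5} 1  {2,3,7} 1  {3,5,7} 3  {3,6,7} 3  {4,5,6} 3  {4,5,7} 3  {5,6,7} 6
  4 to go: {0,1,4,5} 1  {1,4,5,6} 4  {1,4,5,7} 4  {2,3,5,7} 4  {2,3,6,7} 4  {3,4,5,7} 6  {3,5,6,7} 12  {4,5,6,7} 12
  5 to go: {0,1,4,5,6} 5  {0,1,4,5,7} 5  {1,3,4,5,7} 10  {1,4,5,6,7} 20  {2,3,4,5,7} 10  {2,3,5,6,7} 20  {3,4,5,6,7} 30
  6 to go: {0,1,3,4,5,7} 15  {0,1,4,5,6,7} 30  {1,2,3,4,5,7} 20  {1,3,4,5,6,7} 60  {2,3,4,5,6,7} 60
  if 0:c drops first: 140 orders
  if 2:a drops first: 105 orders
  if 6:e drops first: 35 orders
heap linearizations: 280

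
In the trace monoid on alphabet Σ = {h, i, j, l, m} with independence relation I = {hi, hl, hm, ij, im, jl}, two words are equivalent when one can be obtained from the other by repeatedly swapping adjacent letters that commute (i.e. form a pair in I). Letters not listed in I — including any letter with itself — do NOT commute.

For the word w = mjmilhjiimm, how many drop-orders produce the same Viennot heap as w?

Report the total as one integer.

#0=m has no predecessor
#1=j depends on [0:m]
#2=m depends on [1:j]
#3=i has no predecessor
#4=l depends on [2:m, 3:i]
#5=h depends on [1:j]
#6=j depends on [2:m, 5:h]
#7=i depends on [4:l]
#8=i depends on [7:i]
#9=m depends on [4:l, 6:j]
#10=m depends on [9:m]
sources: [0:m, 3:i]
N(rest) = Σ N(rest − s) over sources s of rest; N(one piece) = 1:
  size 1 → [8]=1  [10]=1
  size 2 → [7,8]=1  [8,10]=2  [9,10]=1
  size 3 → [6,9,10]=1  [7,8,10]=3  [8,9,10]=3
  size 4 → [5,6,9,10]=1  [6,8,9,10]=4  [7,8,9,10]=6
  size 5 → [4,7,8,9,10]=6  [5,6,8,9,10]=5  [6,7,8,9,10]=10
  size 6 → [3,4,7,8,9,10]=6  [4,6,7,8,9,10]=16  [5,6,7,8,9,10]=15
  size 7 → [2,4,6,7,8,9,10]=16  [3,4,6,7,8,9,10]=22  [4,5,6,7,8,9,10]=31
  size 8 → [2,3,4,6,7,8,9,10]=38  [2,4,5,6,7,8,9,10]=47  [3,4,5,6,7,8,9,10]=53
  size 9 → [1,2,4,5,6,7,8,9,10]=47  [2,3,4,5,6,7,8,9,10]=138
  first=0(m) contributes 185
  first=3(i) contributes 47
|[w]| = 232

232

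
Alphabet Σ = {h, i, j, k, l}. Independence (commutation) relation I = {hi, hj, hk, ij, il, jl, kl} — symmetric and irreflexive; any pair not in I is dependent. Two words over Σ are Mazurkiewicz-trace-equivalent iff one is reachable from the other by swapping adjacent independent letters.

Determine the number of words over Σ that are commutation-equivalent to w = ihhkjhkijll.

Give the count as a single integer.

924

0(i) covers ∅
1(h) covers ∅
2(h) covers 1:h
3(k) covers 0:i
4(j) covers 3:k
5(h) covers 2:h
6(k) covers 4:j
7(i) covers 6:k
8(j) covers 6:k
9(l) covers 5:h
10(l) covers 9:l
floor of heap: 0:i, 1:h
completions by unplaced set U, small U first (add the entries for U minus each lowest piece of U):
  |U|=1: {7}:1  {8}:1  {10}:1
  |U|=2: {7,8}:2  {7,10}:2  {8,10}:2  {9,10}:1
  |U|=3: {5,9,10}:1  {6,7,8}:2  {7,8,10}:6  {7,9,10}:3  {8,9,10}:3
  |U|=4: {2,5,9,10}:1  {4,6,7,8}:2  {5,7,9,10}:4  {5,8,9,10}:4  {6,7,8,10}:8  {7,8,9,10}:12
  |U|=5: {1,2,5,9,10}:1  {2,5,7,9,10}:5  {2,5,8,9,10}:5  {3,4,6,7,8}:2  {4,6,7,8,10}:10  {5,7,8,9,10}:20  {6,7,8,9,10}:20
  |U|=6: {0,3,4,6,7,8}:2  {1,2,5,7,9,10}:6  {1,2,5,8,9,10}:6  {2,5,7,8,9,10}:30  {3,4,6,7,8,10}:12  {4,6,7,8,9,10}:30  {5,6,7,8,9,10}:40
  |U|=7: {0,3,4,6,7,8,10}:14  {1,2,5,7,8,9,10}:42  {2,5,6,7,8,9,10}:70  {3,4,6,7,8,9,10}:42  {4,5,6,7,8,9,10}:70
  |U|=8: {0,3,4,6,7,8,9,10}:56  {1,2,5,6,7,8,9,10}:112  {2,4,5,6,7,8,9,10}:140  {3,4,5,6,7,8,9,10}:112
  |U|=9: {0,3,4,5,6,7,8,9,10}:168  {1,2,4,5,6,7,8,9,10}:252  {2,3,4,5,6,7,8,9,10}:252
  start at 0(i): 504
  start at 1(h): 420
sum over floor = 924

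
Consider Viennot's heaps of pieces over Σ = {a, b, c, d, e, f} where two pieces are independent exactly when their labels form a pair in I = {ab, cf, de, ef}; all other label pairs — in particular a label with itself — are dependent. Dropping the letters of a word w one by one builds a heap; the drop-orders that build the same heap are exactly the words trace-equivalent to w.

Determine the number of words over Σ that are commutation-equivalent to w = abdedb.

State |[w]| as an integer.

#0=a has no predecessor
#1=b has no predecessor
#2=d depends on [0:a, 1:b]
#3=e depends on [0:a, 1:b]
#4=d depends on [2:d]
#5=b depends on [3:e, 4:d]
sources: [0:a, 1:b]
N(rest) = Σ N(rest − s) over sources s of rest; N(one piece) = 1:
  size 1 → [5]=1
  size 2 → [3,5]=1  [4,5]=1
  size 3 → [2,4,5]=1  [3,4,5]=2
  size 4 → [2,3,4,5]=3
  first=0(a) contributes 3
  first=1(b) contributes 3
|[w]| = 6

6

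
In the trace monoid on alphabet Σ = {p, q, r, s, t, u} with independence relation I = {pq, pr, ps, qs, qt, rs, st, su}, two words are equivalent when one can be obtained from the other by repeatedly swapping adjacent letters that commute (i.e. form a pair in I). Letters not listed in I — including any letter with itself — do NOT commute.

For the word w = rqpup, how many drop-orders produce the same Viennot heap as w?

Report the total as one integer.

3

drop 0:r onto floor
drop 1:q onto {0:r}
drop 2:p onto floor
drop 3:u onto {1:q, 2:p}
drop 4:p onto {3:u}
ground layer = {0:r, 2:p}
drop-orders for the pieces not yet dropped (sum over which currently-grounded one goes next):
  1 to go: {4} 1
  2 to go: {3,4} 1
  3 to go: {1,3,4} 1  {2,3,4} 1
  if 0:r drops first: 2 orders
  if 2:p drops first: 1 orders
heap linearizations: 3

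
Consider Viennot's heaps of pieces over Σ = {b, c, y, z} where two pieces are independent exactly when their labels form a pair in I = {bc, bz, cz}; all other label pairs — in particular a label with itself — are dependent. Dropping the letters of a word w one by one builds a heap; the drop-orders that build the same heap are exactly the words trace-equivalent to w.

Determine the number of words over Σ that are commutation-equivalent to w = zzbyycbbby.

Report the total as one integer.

0(z) covers ∅
1(z) covers 0:z
2(b) covers ∅
3(y) covers 1:z, 2:b
4(y) covers 3:y
5(c) covers 4:y
6(b) covers 4:y
7(b) covers 6:b
8(b) covers 7:b
9(y) covers 5:c, 8:b
floor of heap: 0:z, 2:b
completions by unplaced set U, small U first (add the entries for U minus each lowest piece of U):
  |U|=1: {9}:1
  |U|=2: {5,9}:1  {8,9}:1
  |U|=3: {5,8,9}:2  {7,8,9}:1
  |U|=4: {5,7,8,9}:3  {6,7,8,9}:1
  |U|=5: {5,6,7,8,9}:4
  |U|=6: {4,5,6,7,8,9}:4
  |U|=7: {3,4,5,6,7,8,9}:4
  |U|=8: {1,3,4,5,6,7,8,9}:4  {2,3,4,5,6,7,8,9}:4
  start at 0(z): 8
  start at 2(b): 4
sum over floor = 12

12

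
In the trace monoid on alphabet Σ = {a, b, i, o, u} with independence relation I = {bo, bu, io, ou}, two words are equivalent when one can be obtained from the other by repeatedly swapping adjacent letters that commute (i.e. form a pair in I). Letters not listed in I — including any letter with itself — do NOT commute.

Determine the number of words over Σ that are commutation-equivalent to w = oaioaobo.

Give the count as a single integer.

#0=o has no predecessor
#1=a depends on [0:o]
#2=i depends on [1:a]
#3=o depends on [1:a]
#4=a depends on [2:i, 3:o]
#5=o depends on [4:a]
#6=b depends on [4:a]
#7=o depends on [5:o]
sources: [0:o]
N(rest) = Σ N(rest − s) over sources s of rest; N(one piece) = 1:
  size 1 → [6]=1  [7]=1
  size 2 → [5,7]=1  [6,7]=2
  size 3 → [5,6,7]=3
  size 4 → [4,5,6,7]=3
  size 5 → [2,4,5,6,7]=3  [3,4,5,6,7]=3
  size 6 → [2,3,4,5,6,7]=6
  first=0(o) contributes 6

6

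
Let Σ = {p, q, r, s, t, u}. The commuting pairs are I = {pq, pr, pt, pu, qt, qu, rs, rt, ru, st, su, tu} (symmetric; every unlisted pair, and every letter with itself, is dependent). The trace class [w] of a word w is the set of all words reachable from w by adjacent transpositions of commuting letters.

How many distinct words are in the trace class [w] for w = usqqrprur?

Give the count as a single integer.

0(u) covers ∅
1(s) covers ∅
2(q) covers 1:s
3(q) covers 2:q
4(r) covers 3:q
5(p) covers 1:s
6(r) covers 4:r
7(u) covers 0:u
8(r) covers 6:r
floor of heap: 0:u, 1:s
completions by unplaced set U, small U first (add the entries for U minus each lowest piece of U):
  |U|=1: {5}:1  {7}:1  {8}:1
  |U|=2: {0,7}:1  {5,7}:2  {5,8}:2  {6,8}:1  {7,8}:2
  |U|=3: {0,5,7}:3  {0,7,8}:3  {4,6,8}:1  {5,6,8}:3  {5,7,8}:6  {6,7,8}:3
  |U|=4: {0,5,7,8}:12  {0,6,7,8}:6  {3,4,6,8}:1  {4,5,6,8}:4  {4,6,7,8}:4  {5,6,7,8}:12
  |U|=5: {0,4,6,7,8}:10  {0,5,6,7,8}:30  {2,3,4,6,8}:1  {3,4,5,6,8}:5  {3,4,6,7,8}:5  {4,5,6,7,8}:20
  |U|=6: {0,3,4,6,7,8}:15  {0,4,5,6,7,8}:60  {2,3,4,5,6,8}:6  {2,3,4,6,7,8}:6  {3,4,5,6,7,8}:30
  |U|=7: {0,2,3,4,6,7,8}:21  {0,3,4,5,6,7,8}:105  {1,2,3,4,5,6,8}:6  {2,3,4,5,6,7,8}:42
  start at 0(u): 48
  start at 1(s): 168
sum over floor = 216

216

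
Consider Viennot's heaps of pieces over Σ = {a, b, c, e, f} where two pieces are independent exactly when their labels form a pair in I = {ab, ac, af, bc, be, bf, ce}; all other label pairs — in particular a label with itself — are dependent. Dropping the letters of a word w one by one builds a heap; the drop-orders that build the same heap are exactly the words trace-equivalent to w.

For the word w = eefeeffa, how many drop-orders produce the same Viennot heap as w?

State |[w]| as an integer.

#0=e has no predecessor
#1=e depends on [0:e]
#2=f depends on [1:e]
#3=e depends on [2:f]
#4=e depends on [3:e]
#5=f depends on [4:e]
#6=f depends on [5:f]
#7=a depends on [4:e]
sources: [0:e]
N(rest) = Σ N(rest − s) over sources s of rest; N(one piece) = 1:
  size 1 → [6]=1  [7]=1
  size 2 → [5,6]=1  [6,7]=2
  size 3 → [5,6,7]=3
  size 4 → [4,5,6,7]=3
  size 5 → [3,4,5,6,7]=3
  size 6 → [2,3,4,5,6,7]=3
  first=0(e) contributes 3

3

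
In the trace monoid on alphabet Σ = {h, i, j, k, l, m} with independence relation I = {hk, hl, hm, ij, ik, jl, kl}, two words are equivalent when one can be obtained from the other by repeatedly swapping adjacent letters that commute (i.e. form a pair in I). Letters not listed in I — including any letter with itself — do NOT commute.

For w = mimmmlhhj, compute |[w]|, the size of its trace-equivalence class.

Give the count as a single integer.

25

#0=m has no predecessor
#1=i depends on [0:m]
#2=m depends on [1:i]
#3=m depends on [2:m]
#4=m depends on [3:m]
#5=l depends on [4:m]
#6=h depends on [1:i]
#7=h depends on [6:h]
#8=j depends on [4:m, 7:h]
sources: [0:m]
N(rest) = Σ N(rest − s) over sources s of rest; N(one piece) = 1:
  size 1 → [5]=1  [8]=1
  size 2 → [5,8]=2  [7,8]=1
  size 3 → [4,5,8]=2  [5,7,8]=3  [6,7,8]=1
  size 4 → [3,4,5,8]=2  [4,5,7,8]=5  [5,6,7,8]=4
  size 5 → [2,3,4,5,8]=2  [3,4,5,7,8]=7  [4,5,6,7,8]=9
  size 6 → [2,3,4,5,7,8]=9  [3,4,5,6,7,8]=16
  size 7 → [2,3,4,5,6,7,8]=25
  first=0(m) contributes 25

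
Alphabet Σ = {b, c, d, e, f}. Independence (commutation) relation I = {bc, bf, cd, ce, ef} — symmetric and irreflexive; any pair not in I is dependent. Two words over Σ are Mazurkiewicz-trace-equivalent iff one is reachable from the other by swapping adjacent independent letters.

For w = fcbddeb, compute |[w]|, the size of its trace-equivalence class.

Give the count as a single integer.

11

piece 0:f — minimal
piece 1:c rests on {0:f}
piece 2:b — minimal
piece 3:d rests on {0:f, 2:b}
piece 4:d rests on {3:d}
piece 5:e rests on {4:d}
piece 6:b rests on {5:e}
minimal pieces: {0:f, 2:b}
ways to finish when only these pieces remain (= sum over removing one remaining piece with nothing left below it):
  1 left: {1}→1  {6}→1
  2 left: {1,6}→2  {5,6}→1
  3 left: {1,5,6}→3  {4,5,6}→1
  4 left: {1,4,5,6}→4  {3,4,5,6}→1
  5 left: {1,3,4,5,6}→5  {2,3,4,5,6}→1
  placing 0:f first → 6 extensions
  placing 2:b first → 5 extensions
total linear extensions = 11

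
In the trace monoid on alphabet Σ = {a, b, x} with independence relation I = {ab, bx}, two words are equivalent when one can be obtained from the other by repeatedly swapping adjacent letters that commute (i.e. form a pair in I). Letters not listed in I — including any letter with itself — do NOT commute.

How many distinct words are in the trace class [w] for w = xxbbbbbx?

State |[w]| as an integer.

piece 0:x — minimal
piece 1:x rests on {0:x}
piece 2:b — minimal
piece 3:b rests on {2:b}
piece 4:b rests on {3:b}
piece 5:b rests on {4:b}
piece 6:b rests on {5:b}
piece 7:x rests on {1:x}
minimal pieces: {0:x, 2:b}
ways to finish when only these pieces remain (= sum over removing one remaining piece with nothing left below it):
  1 left: {6}→1  {7}→1
  2 left: {1,7}→1  {5,6}→1  {6,7}→2
  3 left: {0,1,7}→1  {1,6,7}→3  {4,5,6}→1  {5,6,7}→3
  4 left: {0,1,6,7}→4  {1,5,6,7}→6  {3,4,5,6}→1  {4,5,6,7}→4
  5 left: {0,1,5,6,7}→10  {1,4,5,6,7}→10  {2,3,4,5,6}→1  {3,4,5,6,7}→5
  6 left: {0,1,4,5,6,7}→20  {1,3,4,5,6,7}→15  {2,3,4,5,6,7}→6
  placing 0:x first → 21 extensions
  placing 2:b first → 35 extensions
total linear extensions = 56

56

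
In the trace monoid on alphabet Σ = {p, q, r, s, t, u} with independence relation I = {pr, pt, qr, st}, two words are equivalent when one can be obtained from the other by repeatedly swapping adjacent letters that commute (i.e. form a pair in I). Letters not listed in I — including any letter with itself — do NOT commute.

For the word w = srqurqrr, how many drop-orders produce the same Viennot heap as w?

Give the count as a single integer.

0(s) covers ∅
1(r) covers 0:s
2(q) covers 0:s
3(u) covers 1:r, 2:q
4(r) covers 3:u
5(q) covers 3:u
6(r) covers 4:r
7(r) covers 6:r
floor of heap: 0:s
completions by unplaced set U, small U first (add the entries for U minus each lowest piece of U):
  |U|=1: {5}:1  {7}:1
  |U|=2: {5,7}:2  {6,7}:1
  |U|=3: {4,6,7}:1  {5,6,7}:3
  |U|=4: {4,5,6,7}:4
  |U|=5: {3,4,5,6,7}:4
  |U|=6: {1,3,4,5,6,7}:4  {2,3,4,5,6,7}:4
  start at 0(s): 8

8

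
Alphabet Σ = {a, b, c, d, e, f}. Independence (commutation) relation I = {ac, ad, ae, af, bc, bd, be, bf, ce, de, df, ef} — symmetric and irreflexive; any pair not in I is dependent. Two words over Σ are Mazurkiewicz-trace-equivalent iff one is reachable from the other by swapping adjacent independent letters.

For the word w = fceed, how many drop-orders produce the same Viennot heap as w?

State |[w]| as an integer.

0(f) covers ∅
1(c) covers 0:f
2(e) covers ∅
3(e) covers 2:e
4(d) covers 1:c
floor of heap: 0:f, 2:e
completions by unplaced set U, small U first (add the entries for U minus each lowest piece of U):
  |U|=1: {3}:1  {4}:1
  |U|=2: {1,4}:1  {2,3}:1  {3,4}:2
  |U|=3: {0,1,4}:1  {1,3,4}:3  {2,3,4}:3
  start at 0(f): 6
  start at 2(e): 4
sum over floor = 10

10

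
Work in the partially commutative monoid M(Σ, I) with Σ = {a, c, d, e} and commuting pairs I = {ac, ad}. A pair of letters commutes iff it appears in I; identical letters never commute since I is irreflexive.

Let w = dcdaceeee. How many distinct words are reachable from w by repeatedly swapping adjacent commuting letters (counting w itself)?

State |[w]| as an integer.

5

0(d) covers ∅
1(c) covers 0:d
2(d) covers 1:c
3(a) covers ∅
4(c) covers 2:d
5(e) covers 3:a, 4:c
6(e) covers 5:e
7(e) covers 6:e
8(e) covers 7:e
floor of heap: 0:d, 3:a
completions by unplaced set U, small U first (add the entries for U minus each lowest piece of U):
  |U|=1: {8}:1
  |U|=2: {7,8}:1
  |U|=3: {6,7,8}:1
  |U|=4: {5,6,7,8}:1
  |U|=5: {3,5,6,7,8}:1  {4,5,6,7,8}:1
  |U|=6: {2,4,5,6,7,8}:1  {3,4,5,6,7,8}:2
  |U|=7: {1,2,4,5,6,7,8}:1  {2,3,4,5,6,7,8}:3
  start at 0(d): 4
  start at 3(a): 1
sum over floor = 5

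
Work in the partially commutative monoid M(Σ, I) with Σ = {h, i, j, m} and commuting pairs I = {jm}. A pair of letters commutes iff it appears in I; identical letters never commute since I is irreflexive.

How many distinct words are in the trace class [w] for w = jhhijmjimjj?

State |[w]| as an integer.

9

0(j) covers ∅
1(h) covers 0:j
2(h) covers 1:h
3(i) covers 2:h
4(j) covers 3:i
5(m) covers 3:i
6(j) covers 4:j
7(i) covers 5:m, 6:j
8(m) covers 7:i
9(j) covers 7:i
10(j) covers 9:j
floor of heap: 0:j
completions by unplaced set U, small U first (add the entries for U minus each lowest piece of U):
  |U|=1: {8}:1  {10}:1
  |U|=2: {8,10}:2  {9,10}:1
  |U|=3: {8,9,10}:3
  |U|=4: {7,8,9,10}:3
  |U|=5: {5,7,8,9,10}:3  {6,7,8,9,10}:3
  |U|=6: {4,6,7,8,9,10}:3  {5,6,7,8,9,10}:6
  |U|=7: {4,5,6,7,8,9,10}:9
  |U|=8: {3,4,5,6,7,8,9,10}:9
  |U|=9: {2,3,4,5,6,7,8,9,10}:9
  start at 0(j): 9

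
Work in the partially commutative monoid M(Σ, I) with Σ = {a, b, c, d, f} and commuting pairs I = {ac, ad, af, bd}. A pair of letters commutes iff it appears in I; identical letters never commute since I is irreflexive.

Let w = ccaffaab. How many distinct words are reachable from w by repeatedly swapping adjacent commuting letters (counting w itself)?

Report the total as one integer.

35

#0=c has no predecessor
#1=c depends on [0:c]
#2=a has no predecessor
#3=f depends on [1:c]
#4=f depends on [3:f]
#5=a depends on [2:a]
#6=a depends on [5:a]
#7=b depends on [4:f, 6:a]
sources: [0:c, 2:a]
N(rest) = Σ N(rest − s) over sources s of rest; N(one piece) = 1:
  size 1 → [7]=1
  size 2 → [4,7]=1  [6,7]=1
  size 3 → [3,4,7]=1  [4,6,7]=2  [5,6,7]=1
  size 4 → [1,3,4,7]=1  [2,5,6,7]=1  [3,4,6,7]=3  [4,5,6,7]=3
  size 5 → [0,1,3,4,7]=1  [1,3,4,6,7]=4  [2,4,5,6,7]=4  [3,4,5,6,7]=6
  size 6 → [0,1,3,4,6,7]=5  [1,3,4,5,6,7]=10  [2,3,4,5,6,7]=10
  first=0(c) contributes 20
  first=2(a) contributes 15
|[w]| = 35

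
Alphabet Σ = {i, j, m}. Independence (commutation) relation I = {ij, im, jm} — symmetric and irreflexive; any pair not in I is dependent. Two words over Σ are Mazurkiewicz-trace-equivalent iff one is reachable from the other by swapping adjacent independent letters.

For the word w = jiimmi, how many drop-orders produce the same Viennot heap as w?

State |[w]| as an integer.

#0=j has no predecessor
#1=i has no predecessor
#2=i depends on [1:i]
#3=m has no predecessor
#4=m depends on [3:m]
#5=i depends on [2:i]
sources: [0:j, 1:i, 3:m]
N(rest) = Σ N(rest − s) over sources s of rest; N(one piece) = 1:
  size 1 → [0]=1  [4]=1  [5]=1
  size 2 → [0,4]=2  [0,5]=2  [2,5]=1  [3,4]=1  [4,5]=2
  size 3 → [0,2,5]=3  [0,3,4]=3  [0,4,5]=6  [1,2,5]=1  [2,4,5]=3  [3,4,5]=3
  size 4 → [0,1,2,5]=4  [0,2,4,5]=12  [0,3,4,5]=12  [1,2,4,5]=4  [2,3,4,5]=6
  first=0(j) contributes 10
  first=1(i) contributes 30
  first=3(m) contributes 20
|[w]| = 60

60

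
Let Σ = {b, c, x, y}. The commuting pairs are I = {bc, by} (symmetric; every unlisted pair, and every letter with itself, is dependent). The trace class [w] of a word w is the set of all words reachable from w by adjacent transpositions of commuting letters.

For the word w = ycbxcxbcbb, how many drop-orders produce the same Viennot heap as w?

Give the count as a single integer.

drop 0:y onto floor
drop 1:c onto {0:y}
drop 2:b onto floor
drop 3:x onto {1:c, 2:b}
drop 4:c onto {3:x}
drop 5:x onto {4:c}
drop 6:b onto {5:x}
drop 7:c onto {5:x}
drop 8:b onto {6:b}
drop 9:b onto {8:b}
ground layer = {0:y, 2:b}
drop-orders for the pieces not yet dropped (sum over which currently-grounded one goes next):
  1 to go: {7} 1  {9} 1
  2 to go: {7,9} 2  {8,9} 1
  3 to go: {6,8,9} 1  {7,8,9} 3
  4 to go: {6,7,8,9} 4
  5 to go: {5,6,7,8,9} 4
  6 to go: {4,5,6,7,8,9} 4
  7 to go: {3,4,5,6,7,8,9} 4
  8 to go: {1,3,4,5,6,7,8,9} 4  {2,3,4,5,6,7,8,9} 4
  if 0:y drops first: 8 orders
  if 2:b drops first: 4 orders
heap linearizations: 12

12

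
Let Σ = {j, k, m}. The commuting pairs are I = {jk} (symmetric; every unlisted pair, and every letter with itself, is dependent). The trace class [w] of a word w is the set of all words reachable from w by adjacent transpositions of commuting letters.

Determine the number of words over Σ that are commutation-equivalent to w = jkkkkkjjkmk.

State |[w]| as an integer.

84

0(j) covers ∅
1(k) covers ∅
2(k) covers 1:k
3(k) covers 2:k
4(k) covers 3:k
5(k) covers 4:k
6(j) covers 0:j
7(j) covers 6:j
8(k) covers 5:k
9(m) covers 7:j, 8:k
10(k) covers 9:m
floor of heap: 0:j, 1:k
completions by unplaced set U, small U first (add the entries for U minus each lowest piece of U):
  |U|=1: {10}:1
  |U|=2: {9,10}:1
  |U|=3: {7,9,10}:1  {8,9,10}:1
  |U|=4: {5,8,9,10}:1  {6,7,9,10}:1  {7,8,9,10}:2
  |U|=5: {0,6,7,9,10}:1  {4,5,8,9,10}:1  {5,7,8,9,10}:3  {6,7,8,9,10}:3
  |U|=6: {0,6,7,8,9,10}:4  {3,4,5,8,9,10}:1  {4,5,7,8,9,10}:4  {5,6,7,8,9,10}:6
  |U|=7: {0,5,6,7,8,9,10}:10  {2,3,4,5,8,9,10}:1  {3,4,5,7,8,9,10}:5  {4,5,6,7,8,9,10}:10
  |U|=8: {0,4,5,6,7,8,9,10}:20  {1,2,3,4,5,8,9,10}:1  {2,3,4,5,7,8,9,10}:6  {3,4,5,6,7,8,9,10}:15
  |U|=9: {0,3,4,5,6,7,8,9,10}:35  {1,2,3,4,5,7,8,9,10}:7  {2,3,4,5,6,7,8,9,10}:21
  start at 0(j): 28
  start at 1(k): 56
sum over floor = 84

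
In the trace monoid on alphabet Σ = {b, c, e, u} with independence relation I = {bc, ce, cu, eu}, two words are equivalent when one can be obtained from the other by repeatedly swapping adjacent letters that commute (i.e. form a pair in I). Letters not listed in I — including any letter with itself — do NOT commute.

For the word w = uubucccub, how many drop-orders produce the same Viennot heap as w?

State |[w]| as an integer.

0(u) covers ∅
1(u) covers 0:u
2(b) covers 1:u
3(u) covers 2:b
4(c) covers ∅
5(c) covers 4:c
6(c) covers 5:c
7(u) covers 3:u
8(b) covers 7:u
floor of heap: 0:u, 4:c
completions by unplaced set U, small U first (add the entries for U minus each lowest piece of U):
  |U|=1: {6}:1  {8}:1
  |U|=2: {5,6}:1  {6,8}:2  {7,8}:1
  |U|=3: {3,7,8}:1  {4,5,6}:1  {5,6,8}:3  {6,7,8}:3
  |U|=4: {2,3,7,8}:1  {3,6,7,8}:4  {4,5,6,8}:4  {5,6,7,8}:6
  |U|=5: {1,2,3,7,8}:1  {2,3,6,7,8}:5  {3,5,6,7,8}:10  {4,5,6,7,8}:10
  |U|=6: {0,1,2,3,7,8}:1  {1,2,3,6,7,8}:6  {2,3,5,6,7,8}:15  {3,4,5,6,7,8}:20
  |U|=7: {0,1,2,3,6,7,8}:7  {1,2,3,5,6,7,8}:21  {2,3,4,5,6,7,8}:35
  start at 0(u): 56
  start at 4(c): 28
sum over floor = 84

84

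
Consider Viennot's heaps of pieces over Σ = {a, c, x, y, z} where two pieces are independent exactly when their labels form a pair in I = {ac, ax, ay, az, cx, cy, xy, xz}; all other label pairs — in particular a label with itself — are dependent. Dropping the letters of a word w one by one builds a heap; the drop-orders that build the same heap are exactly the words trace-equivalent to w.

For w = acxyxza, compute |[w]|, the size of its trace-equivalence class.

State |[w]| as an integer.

drop 0:a onto floor
drop 1:c onto floor
drop 2:x onto floor
drop 3:y onto floor
drop 4:x onto {2:x}
drop 5:z onto {1:c, 3:y}
drop 6:a onto {0:a}
ground layer = {0:a, 1:c, 2:x, 3:y}
drop-orders for the pieces not yet dropped (sum over which currently-grounded one goes next):
  1 to go: {4} 1  {5} 1  {6} 1
  2 to go: {0,6} 1  {1,5} 1  {2,4} 1  {3,5} 1  {4,5} 2  {4,6} 2  {5,6} 2
  3 to go: {0,4,6} 3  {0,5,6} 3  {1,3,5} 2  {1,4,5} 3  {1,5,6} 3  {2,4,5} 3  {2,4,6} 3  {3,4,5} 3  {3,5,6} 3  {4,5,6} 6
  4 to go: {0,1,5,6} 6  {0,2,4,6} 6  {0,3,5,6} 6  {0,4,5,6} 12  {1,2,4,5} 6  {1,3,4,5} 8  {1,3,5,6} 8  {1,4,5,6} 12  {2,3,4,5} 6  {2,4,5,6} 12  {3,4,5,6} 12
  5 to go: {0,1,3,5,6} 20  {0,1,4,5,6} 30  {0,2,4,5,6} 30  {0,3,4,5,6} 30  {1,2,3,4,5} 20  {1,2,4,5,6} 30  {1,3,4,5,6} 40  {2,3,4,5,6} 30
  if 0:a drops first: 120 orders
  if 1:c drops first: 90 orders
  if 2:x drops first: 120 orders
  if 3:y drops first: 90 orders
heap linearizations: 420

420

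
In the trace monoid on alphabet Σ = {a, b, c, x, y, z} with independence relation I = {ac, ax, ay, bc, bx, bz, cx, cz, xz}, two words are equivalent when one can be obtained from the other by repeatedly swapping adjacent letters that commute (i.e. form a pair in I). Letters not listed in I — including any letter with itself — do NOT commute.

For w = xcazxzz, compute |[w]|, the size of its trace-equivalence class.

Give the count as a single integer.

105

drop 0:x onto floor
drop 1:c onto floor
drop 2:a onto floor
drop 3:z onto {2:a}
drop 4:x onto {0:x}
drop 5:z onto {3:z}
drop 6:z onto {5:z}
ground layer = {0:x, 1:c, 2:a}
drop-orders for the pieces not yet dropped (sum over which currently-grounded one goes next):
  1 to go: {1} 1  {4} 1  {6} 1
  2 to go: {0,4} 1  {1,4} 2  {1,6} 2  {4,6} 2  {5,6} 1
  3 to go: {0,1,4} 3  {0,4,6} 3  {1,4,6} 6  {1,5,6} 3  {3,5,6} 1  {4,5,6} 3
  4 to go: {0,1,4,6} 12  {0,4,5,6} 6  {1,3,5,6} 4  {1,4,5,6} 12  {2,3,5,6} 1  {3,4,5,6} 4
  5 to go: {0,1,4,5,6} 30  {0,3,4,5,6} 10  {1,2,3,5,6} 5  {1,3,4,5,6} 20  {2,3,4,5,6} 5
  if 0:x drops first: 30 orders
  if 1:c drops first: 15 orders
  if 2:a drops first: 60 orders
heap linearizations: 105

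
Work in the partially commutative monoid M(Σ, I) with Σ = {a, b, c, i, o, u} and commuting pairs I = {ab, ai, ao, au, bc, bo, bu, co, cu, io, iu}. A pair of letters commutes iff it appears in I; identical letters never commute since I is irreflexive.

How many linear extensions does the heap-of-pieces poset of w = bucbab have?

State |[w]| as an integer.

60

#0=b has no predecessor
#1=u has no predecessor
#2=c has no predecessor
#3=b depends on [0:b]
#4=a depends on [2:c]
#5=b depends on [3:b]
sources: [0:b, 1:u, 2:c]
N(rest) = Σ N(rest − s) over sources s of rest; N(one piece) = 1:
  size 1 → [1]=1  [4]=1  [5]=1
  size 2 → [1,4]=2  [1,5]=2  [2,4]=1  [3,5]=1  [4,5]=2
  size 3 → [0,3,5]=1  [1,2,4]=3  [1,3,5]=3  [1,4,5]=6  [2,4,5]=3  [3,4,5]=3
  size 4 → [0,1,3,5]=4  [0,3,4,5]=4  [1,2,4,5]=12  [1,3,4,5]=12  [2,3,4,5]=6
  first=0(b) contributes 30
  first=1(u) contributes 10
  first=2(c) contributes 20
|[w]| = 60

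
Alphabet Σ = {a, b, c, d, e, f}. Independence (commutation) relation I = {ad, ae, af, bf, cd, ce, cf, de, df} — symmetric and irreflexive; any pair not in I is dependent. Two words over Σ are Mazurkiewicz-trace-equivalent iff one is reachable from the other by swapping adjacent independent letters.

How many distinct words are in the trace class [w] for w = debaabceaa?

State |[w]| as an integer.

8

drop 0:d onto floor
drop 1:e onto floor
drop 2:b onto {0:d, 1:e}
drop 3:a onto {2:b}
drop 4:a onto {3:a}
drop 5:b onto {4:a}
drop 6:c onto {5:b}
drop 7:e onto {5:b}
drop 8:a onto {6:c}
drop 9:a onto {8:a}
ground layer = {0:d, 1:e}
drop-orders for the pieces not yet dropped (sum over which currently-grounded one goes next):
  1 to go: {7} 1  {9} 1
  2 to go: {7,9} 2  {8,9} 1
  3 to go: {6,8,9} 1  {7,8,9} 3
  4 to go: {6,7,8,9} 4
  5 to go: {5,6,7,8,9} 4
  6 to go: {4,5,6,7,8,9} 4
  7 to go: {3,4,5,6,7,8,9} 4
  8 to go: {2,3,4,5,6,7,8,9} 4
  if 0:d drops first: 4 orders
  if 1:e drops first: 4 orders
heap linearizations: 8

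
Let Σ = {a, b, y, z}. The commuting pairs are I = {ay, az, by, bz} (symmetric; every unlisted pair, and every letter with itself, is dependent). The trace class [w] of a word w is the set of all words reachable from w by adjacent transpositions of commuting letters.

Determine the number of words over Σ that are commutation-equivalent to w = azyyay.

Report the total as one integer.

15

#0=a has no predecessor
#1=z has no predecessor
#2=y depends on [1:z]
#3=y depends on [2:y]
#4=a depends on [0:a]
#5=y depends on [3:y]
sources: [0:a, 1:z]
N(rest) = Σ N(rest − s) over sources s of rest; N(one piece) = 1:
  size 1 → [4]=1  [5]=1
  size 2 → [0,4]=1  [3,5]=1  [4,5]=2
  size 3 → [0,4,5]=3  [2,3,5]=1  [3,4,5]=3
  size 4 → [0,3,4,5]=6  [1,2,3,5]=1  [2,3,4,5]=4
  first=0(a) contributes 5
  first=1(z) contributes 10
|[w]| = 15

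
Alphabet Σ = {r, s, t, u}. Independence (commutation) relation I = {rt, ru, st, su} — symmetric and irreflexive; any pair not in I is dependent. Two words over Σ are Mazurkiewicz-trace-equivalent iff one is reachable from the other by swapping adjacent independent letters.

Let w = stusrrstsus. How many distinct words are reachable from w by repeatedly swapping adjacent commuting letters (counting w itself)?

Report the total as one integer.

330

0(s) covers ∅
1(t) covers ∅
2(u) covers 1:t
3(s) covers 0:s
4(r) covers 3:s
5(r) covers 4:r
6(s) covers 5:r
7(t) covers 2:u
8(s) covers 6:s
9(u) covers 7:t
10(s) covers 8:s
floor of heap: 0:s, 1:t
completions by unplaced set U, small U first (add the entries for U minus each lowest piece of U):
  |U|=1: {9}:1  {10}:1
  |U|=2: {7,9}:1  {8,10}:1  {9,10}:2
  |U|=3: {2,7,9}:1  {6,8,10}:1  {7,9,10}:3  {8,9,10}:3
  |U|=4: {1,2,7,9}:1  {2,7,9,10}:4  {5,6,8,10}:1  {6,8,9,10}:4  {7,8,9,10}:6
  |U|=5: {1,2,7,9,10}:5  {2,7,8,9,10}:10  {4,5,6,8,10}:1  {5,6,8,9,10}:5  {6,7,8,9,10}:10
  |U|=6: {1,2,7,8,9,10}:15  {2,6,7,8,9,10}:20  {3,4,5,6,8,10}:1  {4,5,6,8,9,10}:6  {5,6,7,8,9,10}:15
  |U|=7: {0,3,4,5,6,8,10}:1  {1,2,6,7,8,9,10}:35  {2,5,6,7,8,9,10}:35  {3,4,5,6,8,9,10}:7  {4,5,6,7,8,9,10}:21
  |U|=8: {0,3,4,5,6,8,9,10}:8  {1,2,5,6,7,8,9,10}:70  {2,4,5,6,7,8,9,10}:56  {3,4,5,6,7,8,9,10}:28
  |U|=9: {0,3,4,5,6,7,8,9,10}:36  {1,2,4,5,6,7,8,9,10}:126  {2,3,4,5,6,7,8,9,10}:84
  start at 0(s): 210
  start at 1(t): 120
sum over floor = 330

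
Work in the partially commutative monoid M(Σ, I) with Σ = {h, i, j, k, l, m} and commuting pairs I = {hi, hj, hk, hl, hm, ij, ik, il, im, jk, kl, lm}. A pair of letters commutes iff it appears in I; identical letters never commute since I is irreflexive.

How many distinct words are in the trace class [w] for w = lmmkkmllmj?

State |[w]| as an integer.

84

#0=l has no predecessor
#1=m has no predecessor
#2=m depends on [1:m]
#3=k depends on [2:m]
#4=k depends on [3:k]
#5=m depends on [4:k]
#6=l depends on [0:l]
#7=l depends on [6:l]
#8=m depends on [5:m]
#9=j depends on [7:l, 8:m]
sources: [0:l, 1:m]
N(rest) = Σ N(rest − s) over sources s of rest; N(one piece) = 1:
  size 1 → [9]=1
  size 2 → [7,9]=1  [8,9]=1
  size 3 → [5,8,9]=1  [6,7,9]=1  [7,8,9]=2
  size 4 → [0,6,7,9]=1  [4,5,8,9]=1  [5,7,8,9]=3  [6,7,8,9]=3
  size 5 → [0,6,7,8,9]=4  [3,4,5,8,9]=1  [4,5,7,8,9]=4  [5,6,7,8,9]=6
  size 6 → [0,5,6,7,8,9]=10  [2,3,4,5,8,9]=1  [3,4,5,7,8,9]=5  [4,5,6,7,8,9]=10
  size 7 → [0,4,5,6,7,8,9]=20  [1,2,3,4,5,8,9]=1  [2,3,4,5,7,8,9]=6  [3,4,5,6,7,8,9]=15
  size 8 → [0,3,4,5,6,7,8,9]=35  [1,2,3,4,5,7,8,9]=7  [2,3,4,5,6,7,8,9]=21
  first=0(l) contributes 28
  first=1(m) contributes 56
|[w]| = 84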